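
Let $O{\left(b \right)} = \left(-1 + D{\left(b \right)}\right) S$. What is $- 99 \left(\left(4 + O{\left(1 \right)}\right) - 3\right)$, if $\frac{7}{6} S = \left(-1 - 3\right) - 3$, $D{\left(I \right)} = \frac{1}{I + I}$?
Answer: $-396$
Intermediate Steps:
$D{\left(I \right)} = \frac{1}{2 I}$
$S = -6$ ($S = \frac{6 \left(\left(-1 - 3\right) - 3\right)}{7} = \frac{6 \left(-4 - 3\right)}{7} = \frac{6}{7} \left(-7\right) = -6$)
$O{\left(b \right)} = 6 - \frac{3}{b}$ ($O{\left(b \right)} = \left(-1 + \frac{1}{2 b}\right) \left(-6\right) = 6 - \frac{3}{b}$)
$- 99 \left(\left(4 + O{\left(1 \right)}\right) - 3\right) = - 99 \left(\left(4 + \left(6 - \frac{3}{1}\right)\right) - 3\right) = - 99 \left(\left(4 + \left(6 - 3\right)\right) - 3\right) = - 99 \left(\left(4 + 3\right) - 3\right) = - 99 \left(7 - 3\right) = \left(-99\right) 4 = -396$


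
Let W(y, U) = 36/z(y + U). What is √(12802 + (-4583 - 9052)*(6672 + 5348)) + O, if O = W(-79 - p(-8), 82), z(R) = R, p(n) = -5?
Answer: 9/2 + I*√163879898 ≈ 4.5 + 12802.0*I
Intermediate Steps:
W(y, U) = 36/(U + y) (W(y, U) = 36/(y + U) = 36/(U + y))
O = 9/2 (O = 36/(82 + (-79 - 1*(-5))) = 36/(82 + (-79 + 5)) = 36/(82 - 74) = 36/8 = 36*(⅛) = 9/2 ≈ 4.5000)
√(12802 + (-4583 - 9052)*(6672 + 5348)) + O = √(12802 + (-4583 - 9052)*(6672 + 5348)) + 9/2 = √(12802 - 13635*12020) + 9/2 = √(12802 - 163892700) + 9/2 = √(-163879898) + 9/2 = I*√163879898 + 9/2 = 9/2 + I*√163879898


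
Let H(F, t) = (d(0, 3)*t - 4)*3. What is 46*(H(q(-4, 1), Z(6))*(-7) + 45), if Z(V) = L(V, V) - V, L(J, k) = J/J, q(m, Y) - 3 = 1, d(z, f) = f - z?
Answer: 20424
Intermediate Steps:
q(m, Y) = 4 (q(m, Y) = 3 + 1 = 4)
L(J, k) = 1
Z(V) = 1 - V
H(F, t) = -12 + 9*t (H(F, t) = ((3 - 1*0)*t - 4)*3 = ((3 + 0)*t - 4)*3 = (3*t - 4)*3 = (-4 + 3*t)*3 = -12 + 9*t)
46*(H(q(-4, 1), Z(6))*(-7) + 45) = 46*((-12 + 9*(1 - 1*6))*(-7) + 45) = 46*((-12 + 9*(1 - 6))*(-7) + 45) = 46*((-12 + 9*(-5))*(-7) + 45) = 46*((-12 - 45)*(-7) + 45) = 46*(-57*(-7) + 45) = 46*(399 + 45) = 46*444 = 20424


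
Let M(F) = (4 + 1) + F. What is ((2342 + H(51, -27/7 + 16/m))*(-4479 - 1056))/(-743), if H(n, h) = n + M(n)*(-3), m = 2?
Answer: 12315375/743 ≈ 16575.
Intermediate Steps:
M(F) = 5 + F
H(n, h) = -15 - 2*n (H(n, h) = n + (5 + n)*(-3) = n + (-15 - 3*n) = -15 - 2*n)
((2342 + H(51, -27/7 + 16/m))*(-4479 - 1056))/(-743) = ((2342 + (-15 - 2*51))*(-4479 - 1056))/(-743) = ((2342 + (-15 - 102))*(-5535))*(-1/743) = ((2342 - 117)*(-5535))*(-1/743) = (2225*(-5535))*(-1/743) = -12315375*(-1/743) = 12315375/743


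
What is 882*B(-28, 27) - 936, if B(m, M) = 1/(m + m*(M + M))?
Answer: -103023/110 ≈ -936.57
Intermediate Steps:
B(m, M) = 1/(m + 2*M*m) (B(m, M) = 1/(m + m*(2*M)) = 1/(m + 2*M*m))
882*B(-28, 27) - 936 = 882*(1/((-28)*(1 + 2*27))) - 936 = 882*(-1/(28*(1 + 54))) - 936 = 882*(-1/28/55) - 936 = 882*(-1/28*1/55) - 936 = 882*(-1/1540) - 936 = -63/110 - 936 = -103023/110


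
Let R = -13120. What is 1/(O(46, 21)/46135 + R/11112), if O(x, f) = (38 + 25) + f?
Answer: -64081515/75544724 ≈ -0.84826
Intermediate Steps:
O(x, f) = 63 + f
1/(O(46, 21)/46135 + R/11112) = 1/((63 + 21)/46135 - 13120/11112) = 1/(84*(1/46135) - 13120*1/11112) = 1/(84/46135 - 1640/1389) = 1/(-75544724/64081515) = -64081515/75544724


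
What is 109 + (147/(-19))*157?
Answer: -21008/19 ≈ -1105.7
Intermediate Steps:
109 + (147/(-19))*157 = 109 + (147*(-1/19))*157 = 109 - 147/19*157 = 109 - 23079/19 = -21008/19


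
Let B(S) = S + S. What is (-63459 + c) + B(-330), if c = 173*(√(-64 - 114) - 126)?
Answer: -85917 + 173*I*√178 ≈ -85917.0 + 2308.1*I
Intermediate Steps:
c = -21798 + 173*I*√178 (c = 173*(√(-178) - 126) = 173*(I*√178 - 126) = 173*(-126 + I*√178) = -21798 + 173*I*√178 ≈ -21798.0 + 2308.1*I)
B(S) = 2*S
(-63459 + c) + B(-330) = (-63459 + (-21798 + 173*I*√178)) + 2*(-330) = (-85257 + 173*I*√178) - 660 = -85917 + 173*I*√178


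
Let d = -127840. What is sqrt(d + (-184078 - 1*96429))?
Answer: I*sqrt(408347) ≈ 639.02*I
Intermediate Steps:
sqrt(d + (-184078 - 1*96429)) = sqrt(-127840 + (-184078 - 1*96429)) = sqrt(-127840 + (-184078 - 96429)) = sqrt(-127840 - 280507) = sqrt(-408347) = I*sqrt(408347)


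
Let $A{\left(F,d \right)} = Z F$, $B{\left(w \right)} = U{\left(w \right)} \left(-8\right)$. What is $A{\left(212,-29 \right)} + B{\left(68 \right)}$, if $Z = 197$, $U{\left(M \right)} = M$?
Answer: $41220$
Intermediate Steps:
$B{\left(w \right)} = - 8 w$ ($B{\left(w \right)} = w \left(-8\right) = - 8 w$)
$A{\left(F,d \right)} = 197 F$
$A{\left(212,-29 \right)} + B{\left(68 \right)} = 197 \cdot 212 - 544 = 41764 - 544 = 41220$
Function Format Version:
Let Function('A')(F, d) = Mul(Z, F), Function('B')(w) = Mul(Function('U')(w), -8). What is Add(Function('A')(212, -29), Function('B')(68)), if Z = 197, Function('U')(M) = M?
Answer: 41220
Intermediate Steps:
Function('B')(w) = Mul(-8, w) (Function('B')(w) = Mul(w, -8) = Mul(-8, w))
Function('A')(F, d) = Mul(197, F)
Add(Function('A')(212, -29), Function('B')(68)) = Add(Mul(197, 212), Mul(-8, 68)) = Add(41764, -544) = 41220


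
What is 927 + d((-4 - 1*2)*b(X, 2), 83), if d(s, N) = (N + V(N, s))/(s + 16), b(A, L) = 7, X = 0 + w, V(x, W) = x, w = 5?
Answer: 11968/13 ≈ 920.62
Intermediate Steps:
X = 5 (X = 0 + 5 = 5)
d(s, N) = 2*N/(16 + s) (d(s, N) = (N + N)/(s + 16) = (2*N)/(16 + s) = 2*N/(16 + s))
927 + d((-4 - 1*2)*b(X, 2), 83) = 927 + 2*83/(16 + (-4 - 1*2)*7) = 927 + 2*83/(16 + (-4 - 2)*7) = 927 + 2*83/(16 - 6*7) = 927 + 2*83/(16 - 42) = 927 + 2*83/(-26) = 927 + 2*83*(-1/26) = 927 - 83/13 = 11968/13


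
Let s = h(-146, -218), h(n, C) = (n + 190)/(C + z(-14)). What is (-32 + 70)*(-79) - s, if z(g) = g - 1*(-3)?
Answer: -687414/229 ≈ -3001.8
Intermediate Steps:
z(g) = 3 + g (z(g) = g + 3 = 3 + g)
h(n, C) = (190 + n)/(-11 + C) (h(n, C) = (n + 190)/(C + (3 - 14)) = (190 + n)/(C - 11) = (190 + n)/(-11 + C))
s = -44/229 (s = (190 - 146)/(-11 - 218) = 44/(-229) = -1/229*44 = -44/229 ≈ -0.19214)
(-32 + 70)*(-79) - s = (-32 + 70)*(-79) - 1*(-44/229) = 38*(-79) + 44/229 = -3002 + 44/229 = -687414/229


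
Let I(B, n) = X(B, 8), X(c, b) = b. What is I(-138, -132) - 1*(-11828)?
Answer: 11836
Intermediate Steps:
I(B, n) = 8
I(-138, -132) - 1*(-11828) = 8 - 1*(-11828) = 8 + 11828 = 11836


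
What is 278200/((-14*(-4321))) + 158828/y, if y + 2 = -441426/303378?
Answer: -242883917147808/5284060159 ≈ -45965.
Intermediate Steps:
y = -174697/50563 (y = -2 - 441426/303378 = -2 - 441426*1/303378 = -2 - 73571/50563 = -174697/50563 ≈ -3.4550)
278200/((-14*(-4321))) + 158828/y = 278200/((-14*(-4321))) + 158828/(-174697/50563) = 278200/60494 + 158828*(-50563/174697) = 278200*(1/60494) - 8030820164/174697 = 139100/30247 - 8030820164/174697 = -242883917147808/5284060159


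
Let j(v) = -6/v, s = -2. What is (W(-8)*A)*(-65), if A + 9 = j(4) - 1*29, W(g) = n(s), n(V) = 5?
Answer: 25675/2 ≈ 12838.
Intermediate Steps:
W(g) = 5
A = -79/2 (A = -9 + (-6/4 - 1*29) = -9 + (-6*¼ - 29) = -9 + (-3/2 - 29) = -9 - 61/2 = -79/2 ≈ -39.500)
(W(-8)*A)*(-65) = (5*(-79/2))*(-65) = -395/2*(-65) = 25675/2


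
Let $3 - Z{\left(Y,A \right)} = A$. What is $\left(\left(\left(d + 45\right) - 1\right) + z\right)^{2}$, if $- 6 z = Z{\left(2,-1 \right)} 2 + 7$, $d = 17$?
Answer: $\frac{13689}{4} \approx 3422.3$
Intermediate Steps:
$Z{\left(Y,A \right)} = 3 - A$
$z = - \frac{5}{2}$ ($z = - \frac{\left(3 - -1\right) 2 + 7}{6} = - \frac{\left(3 + 1\right) 2 + 7}{6} = - \frac{4 \cdot 2 + 7}{6} = - \frac{8 + 7}{6} = \left(- \frac{1}{6}\right) 15 = - \frac{5}{2} \approx -2.5$)
$\left(\left(\left(d + 45\right) - 1\right) + z\right)^{2} = \left(\left(\left(17 + 45\right) - 1\right) - \frac{5}{2}\right)^{2} = \left(\left(62 - 1\right) - \frac{5}{2}\right)^{2} = \left(61 - \frac{5}{2}\right)^{2} = \left(\frac{117}{2}\right)^{2} = \frac{13689}{4}$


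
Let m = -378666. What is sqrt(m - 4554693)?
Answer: 3*I*sqrt(548151) ≈ 2221.1*I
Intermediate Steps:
sqrt(m - 4554693) = sqrt(-378666 - 4554693) = sqrt(-4933359) = 3*I*sqrt(548151)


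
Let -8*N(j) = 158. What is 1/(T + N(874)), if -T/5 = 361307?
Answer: -4/7226219 ≈ -5.5354e-7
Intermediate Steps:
T = -1806535 (T = -5*361307 = -1806535)
N(j) = -79/4 (N(j) = -⅛*158 = -79/4)
1/(T + N(874)) = 1/(-1806535 - 79/4) = 1/(-7226219/4) = -4/7226219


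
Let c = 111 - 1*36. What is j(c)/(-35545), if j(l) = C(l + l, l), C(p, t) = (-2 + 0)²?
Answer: -4/35545 ≈ -0.00011253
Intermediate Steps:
C(p, t) = 4 (C(p, t) = (-2)² = 4)
c = 75 (c = 111 - 36 = 75)
j(l) = 4
j(c)/(-35545) = 4/(-35545) = 4*(-1/35545) = -4/35545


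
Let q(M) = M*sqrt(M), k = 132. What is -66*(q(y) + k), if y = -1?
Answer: -8712 + 66*I ≈ -8712.0 + 66.0*I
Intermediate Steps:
q(M) = M**(3/2)
-66*(q(y) + k) = -66*((-1)**(3/2) + 132) = -66*(-I + 132) = -66*(132 - I) = -8712 + 66*I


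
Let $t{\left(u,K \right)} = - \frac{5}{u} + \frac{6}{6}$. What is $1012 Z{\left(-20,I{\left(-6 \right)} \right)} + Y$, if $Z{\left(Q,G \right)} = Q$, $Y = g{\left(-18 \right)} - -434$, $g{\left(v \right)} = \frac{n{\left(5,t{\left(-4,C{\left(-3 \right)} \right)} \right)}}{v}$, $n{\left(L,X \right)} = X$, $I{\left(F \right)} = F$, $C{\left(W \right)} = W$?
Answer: $- \frac{158449}{8} \approx -19806.0$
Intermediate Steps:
$t{\left(u,K \right)} = 1 - \frac{5}{u}$ ($t{\left(u,K \right)} = - \frac{5}{u} + 6 \cdot \frac{1}{6} = - \frac{5}{u} + 1 = 1 - \frac{5}{u}$)
$g{\left(v \right)} = \frac{9}{4 v}$ ($g{\left(v \right)} = \frac{\frac{1}{-4} \left(-5 - 4\right)}{v} = \frac{\left(- \frac{1}{4}\right) \left(-9\right)}{v} = \frac{9}{4 v}$)
$Y = \frac{3471}{8}$ ($Y = \frac{9}{4 \left(-18\right)} - -434 = \frac{9}{4} \left(- \frac{1}{18}\right) + 434 = - \frac{1}{8} + 434 = \frac{3471}{8} \approx 433.88$)
$1012 Z{\left(-20,I{\left(-6 \right)} \right)} + Y = 1012 \left(-20\right) + \frac{3471}{8} = -20240 + \frac{3471}{8} = - \frac{158449}{8}$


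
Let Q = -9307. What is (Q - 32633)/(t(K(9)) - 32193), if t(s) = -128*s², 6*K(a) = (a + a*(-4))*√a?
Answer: 4660/6169 ≈ 0.75539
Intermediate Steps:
K(a) = -a^(3/2)/2 (K(a) = ((a + a*(-4))*√a)/6 = ((a - 4*a)*√a)/6 = ((-3*a)*√a)/6 = (-3*a^(3/2))/6 = -a^(3/2)/2)
(Q - 32633)/(t(K(9)) - 32193) = (-9307 - 32633)/(-128*(-9^(3/2)/2)² - 32193) = -41940/(-128*(-½*27)² - 32193) = -41940/(-128*(-27/2)² - 32193) = -41940/(-128*729/4 - 32193) = -41940/(-23328 - 32193) = -41940/(-55521) = -41940*(-1/55521) = 4660/6169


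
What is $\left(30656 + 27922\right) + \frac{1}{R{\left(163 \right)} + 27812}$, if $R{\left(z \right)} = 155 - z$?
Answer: $\frac{1628702713}{27804} \approx 58578.0$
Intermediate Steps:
$\left(30656 + 27922\right) + \frac{1}{R{\left(163 \right)} + 27812} = \left(30656 + 27922\right) + \frac{1}{\left(155 - 163\right) + 27812} = 58578 + \frac{1}{\left(155 - 163\right) + 27812} = 58578 + \frac{1}{-8 + 27812} = 58578 + \frac{1}{27804} = \frac{1628702713}{27804}$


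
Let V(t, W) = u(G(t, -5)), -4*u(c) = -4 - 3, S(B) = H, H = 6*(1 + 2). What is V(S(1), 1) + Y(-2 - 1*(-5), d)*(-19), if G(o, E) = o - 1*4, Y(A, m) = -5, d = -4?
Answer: 387/4 ≈ 96.750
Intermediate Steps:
G(o, E) = -4 + o (G(o, E) = o - 4 = -4 + o)
H = 18 (H = 6*3 = 18)
S(B) = 18
u(c) = 7/4 (u(c) = -(-4 - 3)/4 = -1/4*(-7) = 7/4)
V(t, W) = 7/4
V(S(1), 1) + Y(-2 - 1*(-5), d)*(-19) = 7/4 - 5*(-19) = 7/4 + 95 = 387/4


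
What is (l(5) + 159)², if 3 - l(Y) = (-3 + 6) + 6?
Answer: 23409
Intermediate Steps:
l(Y) = -6 (l(Y) = 3 - ((-3 + 6) + 6) = 3 - (3 + 6) = 3 - 1*9 = 3 - 9 = -6)
(l(5) + 159)² = (-6 + 159)² = 153² = 23409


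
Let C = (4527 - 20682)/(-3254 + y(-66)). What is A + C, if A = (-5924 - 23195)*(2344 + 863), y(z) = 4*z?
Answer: -328527122739/3518 ≈ -9.3385e+7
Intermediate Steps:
A = -93384633 (A = -29119*3207 = -93384633)
C = 16155/3518 (C = (4527 - 20682)/(-3254 + 4*(-66)) = -16155/(-3254 - 264) = -16155/(-3518) = -16155*(-1/3518) = 16155/3518 ≈ 4.5921)
A + C = -93384633 + 16155/3518 = -328527122739/3518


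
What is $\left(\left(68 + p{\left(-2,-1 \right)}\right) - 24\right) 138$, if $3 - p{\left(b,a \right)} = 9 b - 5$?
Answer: $9660$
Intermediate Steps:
$p{\left(b,a \right)} = 8 - 9 b$ ($p{\left(b,a \right)} = 3 - \left(9 b - 5\right) = 3 - \left(-5 + 9 b\right) = 8 - 9 b$)
$\left(\left(68 + p{\left(-2,-1 \right)}\right) - 24\right) 138 = \left(\left(68 + \left(8 - -18\right)\right) - 24\right) 138 = \left(\left(68 + \left(8 + 18\right)\right) - 24\right) 138 = \left(\left(68 + 26\right) - 24\right) 138 = \left(94 - 24\right) 138 = 70 \cdot 138 = 9660$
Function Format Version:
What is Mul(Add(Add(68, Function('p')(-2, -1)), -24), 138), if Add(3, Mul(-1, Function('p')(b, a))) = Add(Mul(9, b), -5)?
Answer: 9660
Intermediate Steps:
Function('p')(b, a) = Add(8, Mul(-9, b)) (Function('p')(b, a) = Add(3, Mul(-1, Add(Mul(9, b), -5))) = Add(3, Mul(-1, Add(-5, Mul(9, b)))) = Add(3, Add(5, Mul(-9, b))) = Add(8, Mul(-9, b)))
Mul(Add(Add(68, Function('p')(-2, -1)), -24), 138) = Mul(Add(Add(68, Add(8, Mul(-9, -2))), -24), 138) = Mul(Add(Add(68, Add(8, 18)), -24), 138) = Mul(Add(Add(68, 26), -24), 138) = Mul(Add(94, -24), 138) = Mul(70, 138) = 9660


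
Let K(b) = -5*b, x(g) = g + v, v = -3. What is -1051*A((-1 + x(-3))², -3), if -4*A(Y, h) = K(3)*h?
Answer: 47295/4 ≈ 11824.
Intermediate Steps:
x(g) = -3 + g (x(g) = g - 3 = -3 + g)
A(Y, h) = 15*h/4 (A(Y, h) = -(-5*3)*h/4 = -(-15)*h/4 = 15*h/4)
-1051*A((-1 + x(-3))², -3) = -15765*(-3)/4 = -1051*(-45/4) = 47295/4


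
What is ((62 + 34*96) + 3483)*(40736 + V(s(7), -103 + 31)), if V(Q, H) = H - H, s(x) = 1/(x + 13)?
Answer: 277371424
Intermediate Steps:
s(x) = 1/(13 + x)
V(Q, H) = 0
((62 + 34*96) + 3483)*(40736 + V(s(7), -103 + 31)) = ((62 + 34*96) + 3483)*(40736 + 0) = ((62 + 3264) + 3483)*40736 = (3326 + 3483)*40736 = 6809*40736 = 277371424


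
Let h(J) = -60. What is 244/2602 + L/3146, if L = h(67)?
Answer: 152876/2046473 ≈ 0.074702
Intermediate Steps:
L = -60
244/2602 + L/3146 = 244/2602 - 60/3146 = 244*(1/2602) - 60*1/3146 = 122/1301 - 30/1573 = 152876/2046473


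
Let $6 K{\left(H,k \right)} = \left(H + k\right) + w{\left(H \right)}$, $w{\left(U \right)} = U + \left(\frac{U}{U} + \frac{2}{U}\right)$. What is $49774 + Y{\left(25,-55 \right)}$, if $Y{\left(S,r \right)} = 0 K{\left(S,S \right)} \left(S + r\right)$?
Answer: $49774$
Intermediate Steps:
$w{\left(U \right)} = 1 + U + \frac{2}{U}$ ($w{\left(U \right)} = U + \left(1 + \frac{2}{U}\right) = 1 + U + \frac{2}{U}$)
$K{\left(H,k \right)} = \frac{1}{6} + \frac{H}{3} + \frac{1}{3 H} + \frac{k}{6}$ ($K{\left(H,k \right)} = \frac{\left(H + k\right) + \left(1 + H + \frac{2}{H}\right)}{6} = \frac{1 + k + 2 H + \frac{2}{H}}{6} = \frac{1}{6} + \frac{H}{3} + \frac{1}{3 H} + \frac{k}{6}$)
$Y{\left(S,r \right)} = 0$ ($Y{\left(S,r \right)} = 0 \frac{2 + S \left(1 + S\right) + S \left(S + S\right)}{6 S} \left(S + r\right) = 0 \frac{2 + S \left(1 + S\right) + S 2 S}{6 S} \left(S + r\right) = 0 \frac{2 + S \left(1 + S\right) + 2 S^{2}}{6 S} \left(S + r\right) = 0 \frac{2 + 2 S^{2} + S \left(1 + S\right)}{6 S} \left(S + r\right) = 0 \left(S + r\right) = 0$)
$49774 + Y{\left(25,-55 \right)} = 49774 + 0 = 49774$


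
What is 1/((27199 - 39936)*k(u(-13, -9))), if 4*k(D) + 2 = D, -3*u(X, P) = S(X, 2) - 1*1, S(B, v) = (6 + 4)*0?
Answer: 12/63685 ≈ 0.00018843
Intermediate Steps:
S(B, v) = 0 (S(B, v) = 10*0 = 0)
u(X, P) = ⅓ (u(X, P) = -(0 - 1*1)/3 = -(0 - 1)/3 = -⅓*(-1) = ⅓)
k(D) = -½ + D/4
1/((27199 - 39936)*k(u(-13, -9))) = 1/((27199 - 39936)*(-½ + (¼)*(⅓))) = 1/((-12737)*(-½ + 1/12)) = -1/(12737*(-5/12)) = -1/12737*(-12/5) = 12/63685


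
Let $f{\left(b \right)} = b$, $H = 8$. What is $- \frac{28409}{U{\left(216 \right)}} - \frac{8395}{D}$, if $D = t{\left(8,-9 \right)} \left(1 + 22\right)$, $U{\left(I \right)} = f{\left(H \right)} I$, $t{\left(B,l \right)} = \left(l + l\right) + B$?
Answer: $\frac{34663}{1728} \approx 20.06$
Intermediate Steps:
$t{\left(B,l \right)} = B + 2 l$ ($t{\left(B,l \right)} = 2 l + B = B + 2 l$)
$U{\left(I \right)} = 8 I$
$D = -230$ ($D = \left(8 + 2 \left(-9\right)\right) \left(1 + 22\right) = \left(8 - 18\right) 23 = \left(-10\right) 23 = -230$)
$- \frac{28409}{U{\left(216 \right)}} - \frac{8395}{D} = - \frac{28409}{8 \cdot 216} - \frac{8395}{-230} = - \frac{28409}{1728} - - \frac{73}{2} = \left(-28409\right) \frac{1}{1728} + \frac{73}{2} = - \frac{28409}{1728} + \frac{73}{2} = \frac{34663}{1728}$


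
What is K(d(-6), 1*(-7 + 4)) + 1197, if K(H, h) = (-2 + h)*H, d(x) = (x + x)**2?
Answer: 477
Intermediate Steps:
d(x) = 4*x**2 (d(x) = (2*x)**2 = 4*x**2)
K(H, h) = H*(-2 + h)
K(d(-6), 1*(-7 + 4)) + 1197 = (4*(-6)**2)*(-2 + 1*(-7 + 4)) + 1197 = (4*36)*(-2 + 1*(-3)) + 1197 = 144*(-2 - 3) + 1197 = 144*(-5) + 1197 = -720 + 1197 = 477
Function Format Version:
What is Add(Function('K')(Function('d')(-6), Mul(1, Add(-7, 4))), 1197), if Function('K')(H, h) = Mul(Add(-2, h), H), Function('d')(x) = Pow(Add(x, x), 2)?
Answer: 477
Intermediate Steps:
Function('d')(x) = Mul(4, Pow(x, 2)) (Function('d')(x) = Pow(Mul(2, x), 2) = Mul(4, Pow(x, 2)))
Function('K')(H, h) = Mul(H, Add(-2, h))
Add(Function('K')(Function('d')(-6), Mul(1, Add(-7, 4))), 1197) = Add(Mul(Mul(4, Pow(-6, 2)), Add(-2, Mul(1, Add(-7, 4)))), 1197) = Add(Mul(Mul(4, 36), Add(-2, Mul(1, -3))), 1197) = Add(Mul(144, Add(-2, -3)), 1197) = Add(Mul(144, -5), 1197) = Add(-720, 1197) = 477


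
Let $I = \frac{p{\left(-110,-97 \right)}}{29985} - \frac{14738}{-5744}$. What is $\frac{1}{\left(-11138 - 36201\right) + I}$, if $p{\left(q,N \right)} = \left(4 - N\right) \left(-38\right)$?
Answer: $- \frac{86116920}{4076478939151} \approx -2.1125 \cdot 10^{-5}$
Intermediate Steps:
$p{\left(q,N \right)} = -152 + 38 N$
$I = \frac{209936729}{86116920}$ ($I = \frac{-152 + 38 \left(-97\right)}{29985} - \frac{14738}{-5744} = \left(-152 - 3686\right) \frac{1}{29985} - - \frac{7369}{2872} = \left(-3838\right) \frac{1}{29985} + \frac{7369}{2872} = - \frac{3838}{29985} + \frac{7369}{2872} = \frac{209936729}{86116920} \approx 2.4378$)
$\frac{1}{\left(-11138 - 36201\right) + I} = \frac{1}{\left(-11138 - 36201\right) + \frac{209936729}{86116920}} = \frac{1}{-47339 + \frac{209936729}{86116920}} = \frac{1}{- \frac{4076478939151}{86116920}} = - \frac{86116920}{4076478939151}$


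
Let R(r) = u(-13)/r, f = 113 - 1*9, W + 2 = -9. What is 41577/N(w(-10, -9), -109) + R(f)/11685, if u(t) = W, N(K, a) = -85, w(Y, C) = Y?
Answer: -10105206883/20659080 ≈ -489.14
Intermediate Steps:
W = -11 (W = -2 - 9 = -11)
f = 104 (f = 113 - 9 = 104)
u(t) = -11
R(r) = -11/r
41577/N(w(-10, -9), -109) + R(f)/11685 = 41577/(-85) - 11/104/11685 = 41577*(-1/85) - 11*1/104*(1/11685) = -41577/85 - 11/104*1/11685 = -41577/85 - 11/1215240 = -10105206883/20659080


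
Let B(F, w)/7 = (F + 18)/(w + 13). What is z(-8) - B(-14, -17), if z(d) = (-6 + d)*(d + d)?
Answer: 231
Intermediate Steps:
B(F, w) = 7*(18 + F)/(13 + w) (B(F, w) = 7*((F + 18)/(w + 13)) = 7*((18 + F)/(13 + w)) = 7*(18 + F)/(13 + w))
z(d) = 2*d*(-6 + d) (z(d) = (-6 + d)*(2*d) = 2*d*(-6 + d))
z(-8) - B(-14, -17) = 2*(-8)*(-6 - 8) - 7*(18 - 14)/(13 - 17) = 2*(-8)*(-14) - 7*4/(-4) = 224 - 7*(-1)*4/4 = 224 - 1*(-7) = 224 + 7 = 231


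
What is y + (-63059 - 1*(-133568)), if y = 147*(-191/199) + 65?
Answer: 14016149/199 ≈ 70433.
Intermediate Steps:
y = -15142/199 (y = 147*(-191*1/199) + 65 = 147*(-191/199) + 65 = -28077/199 + 65 = -15142/199 ≈ -76.090)
y + (-63059 - 1*(-133568)) = -15142/199 + (-63059 - 1*(-133568)) = -15142/199 + (-63059 + 133568) = -15142/199 + 70509 = 14016149/199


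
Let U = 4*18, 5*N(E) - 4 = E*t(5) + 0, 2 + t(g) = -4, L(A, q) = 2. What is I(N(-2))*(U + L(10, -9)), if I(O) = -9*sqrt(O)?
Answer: -2664*sqrt(5)/5 ≈ -1191.4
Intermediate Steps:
t(g) = -6 (t(g) = -2 - 4 = -6)
N(E) = 4/5 - 6*E/5 (N(E) = 4/5 + (E*(-6) + 0)/5 = 4/5 + (-6*E + 0)/5 = 4/5 + (-6*E)/5 = 4/5 - 6*E/5)
U = 72
I(N(-2))*(U + L(10, -9)) = (-9*sqrt(4/5 - 6/5*(-2)))*(72 + 2) = -9*sqrt(4/5 + 12/5)*74 = -36*sqrt(5)/5*74 = -2664*sqrt(5)/5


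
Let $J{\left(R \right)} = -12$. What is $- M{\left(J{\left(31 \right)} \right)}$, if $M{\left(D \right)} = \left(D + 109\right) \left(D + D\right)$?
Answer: $2328$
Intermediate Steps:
$M{\left(D \right)} = 2 D \left(109 + D\right)$ ($M{\left(D \right)} = \left(109 + D\right) 2 D = 2 D \left(109 + D\right)$)
$- M{\left(J{\left(31 \right)} \right)} = - 2 \left(-12\right) \left(109 - 12\right) = - 2 \left(-12\right) 97 = \left(-1\right) \left(-2328\right) = 2328$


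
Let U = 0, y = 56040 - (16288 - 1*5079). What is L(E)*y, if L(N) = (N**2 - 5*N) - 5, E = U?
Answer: -224155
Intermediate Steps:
y = 44831 (y = 56040 - (16288 - 5079) = 56040 - 1*11209 = 56040 - 11209 = 44831)
E = 0
L(N) = -5 + N**2 - 5*N
L(E)*y = (-5 + 0**2 - 5*0)*44831 = (-5 + 0 + 0)*44831 = -5*44831 = -224155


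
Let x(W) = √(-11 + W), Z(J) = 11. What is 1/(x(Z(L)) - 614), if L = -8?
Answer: -1/614 ≈ -0.0016287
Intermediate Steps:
1/(x(Z(L)) - 614) = 1/(√(-11 + 11) - 614) = 1/(√0 - 614) = 1/(0 - 614) = 1/(-614) = -1/614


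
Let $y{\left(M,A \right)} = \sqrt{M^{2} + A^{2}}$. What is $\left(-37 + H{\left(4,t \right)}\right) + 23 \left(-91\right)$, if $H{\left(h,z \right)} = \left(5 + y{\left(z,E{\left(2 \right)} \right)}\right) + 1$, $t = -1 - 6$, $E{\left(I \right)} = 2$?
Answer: $-2124 + \sqrt{53} \approx -2116.7$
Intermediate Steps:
$t = -7$ ($t = -1 - 6 = -7$)
$y{\left(M,A \right)} = \sqrt{A^{2} + M^{2}}$
$H{\left(h,z \right)} = 6 + \sqrt{4 + z^{2}}$ ($H{\left(h,z \right)} = \left(5 + \sqrt{2^{2} + z^{2}}\right) + 1 = \left(5 + \sqrt{4 + z^{2}}\right) + 1 = 6 + \sqrt{4 + z^{2}}$)
$\left(-37 + H{\left(4,t \right)}\right) + 23 \left(-91\right) = \left(-37 + \left(6 + \sqrt{4 + \left(-7\right)^{2}}\right)\right) + 23 \left(-91\right) = \left(-37 + \left(6 + \sqrt{4 + 49}\right)\right) - 2093 = \left(-37 + \left(6 + \sqrt{53}\right)\right) - 2093 = \left(-31 + \sqrt{53}\right) - 2093 = -2124 + \sqrt{53}$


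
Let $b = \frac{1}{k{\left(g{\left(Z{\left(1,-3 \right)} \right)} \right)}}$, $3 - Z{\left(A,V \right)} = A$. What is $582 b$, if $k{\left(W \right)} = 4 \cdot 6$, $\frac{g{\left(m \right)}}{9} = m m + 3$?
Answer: $\frac{97}{4} \approx 24.25$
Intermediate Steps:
$Z{\left(A,V \right)} = 3 - A$
$g{\left(m \right)} = 27 + 9 m^{2}$ ($g{\left(m \right)} = 9 \left(m m + 3\right) = 9 \left(m^{2} + 3\right) = 9 \left(3 + m^{2}\right) = 27 + 9 m^{2}$)
$k{\left(W \right)} = 24$
$b = \frac{1}{24} \approx 0.041667$
$582 b = 582 \cdot \frac{1}{24} = \frac{97}{4}$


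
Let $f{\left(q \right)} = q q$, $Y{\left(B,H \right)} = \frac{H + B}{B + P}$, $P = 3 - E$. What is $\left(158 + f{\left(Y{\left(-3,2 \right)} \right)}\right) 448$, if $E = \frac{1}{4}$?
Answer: $77952$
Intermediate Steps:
$E = \frac{1}{4} \approx 0.25$
$P = \frac{11}{4}$ ($P = 3 - \frac{1}{4} = \frac{11}{4} \approx 2.75$)
$Y{\left(B,H \right)} = \frac{B + H}{\frac{11}{4} + B}$ ($Y{\left(B,H \right)} = \frac{H + B}{B + \frac{11}{4}} = \frac{B + H}{\frac{11}{4} + B}$)
$f{\left(q \right)} = q^{2}$
$\left(158 + f{\left(Y{\left(-3,2 \right)} \right)}\right) 448 = \left(158 + \left(\frac{4 \left(-3 + 2\right)}{11 + 4 \left(-3\right)}\right)^{2}\right) 448 = \left(158 + \left(4 \frac{1}{11 - 12} \left(-1\right)\right)^{2}\right) 448 = \left(158 + \left(4 \frac{1}{-1} \left(-1\right)\right)^{2}\right) 448 = \left(158 + \left(4 \left(-1\right) \left(-1\right)\right)^{2}\right) 448 = \left(158 + 4^{2}\right) 448 = \left(158 + 16\right) 448 = 174 \cdot 448 = 77952$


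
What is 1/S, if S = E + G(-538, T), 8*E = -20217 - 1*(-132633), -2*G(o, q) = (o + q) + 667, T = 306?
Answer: 2/27669 ≈ 7.2283e-5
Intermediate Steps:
G(o, q) = -667/2 - o/2 - q/2 (G(o, q) = -((o + q) + 667)/2 = -(667 + o + q)/2 = -667/2 - o/2 - q/2)
E = 14052 (E = (-20217 - 1*(-132633))/8 = (-20217 + 132633)/8 = (⅛)*112416 = 14052)
S = 27669/2 (S = 14052 + (-667/2 - ½*(-538) - ½*306) = 14052 + (-667/2 + 269 - 153) = 14052 - 435/2 = 27669/2 ≈ 13835.)
1/S = 1/(27669/2) = 2/27669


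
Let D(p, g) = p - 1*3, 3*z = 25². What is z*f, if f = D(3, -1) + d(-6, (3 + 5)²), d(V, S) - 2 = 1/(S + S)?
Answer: 160625/384 ≈ 418.29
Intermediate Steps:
d(V, S) = 2 + 1/(2*S) (d(V, S) = 2 + 1/(S + S) = 2 + 1/(2*S))
z = 625/3 (z = (⅓)*25² = (⅓)*625 = 625/3 ≈ 208.33)
D(p, g) = -3 + p (D(p, g) = p - 3 = -3 + p)
f = 257/128 (f = (-3 + 3) + (2 + 1/(2*((3 + 5)²))) = 0 + (2 + 1/(2*(8²))) = 0 + (2 + (½)/64) = 0 + (2 + (½)*(1/64)) = 0 + (2 + 1/128) = 0 + 257/128 = 257/128 ≈ 2.0078)
z*f = (625/3)*(257/128) = 160625/384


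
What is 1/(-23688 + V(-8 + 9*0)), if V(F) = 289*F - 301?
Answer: -1/26301 ≈ -3.8021e-5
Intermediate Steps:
V(F) = -301 + 289*F
1/(-23688 + V(-8 + 9*0)) = 1/(-23688 + (-301 + 289*(-8 + 9*0))) = 1/(-23688 + (-301 + 289*(-8 + 0))) = 1/(-23688 + (-301 + 289*(-8))) = 1/(-23688 + (-301 - 2312)) = 1/(-23688 - 2613) = 1/(-26301) = -1/26301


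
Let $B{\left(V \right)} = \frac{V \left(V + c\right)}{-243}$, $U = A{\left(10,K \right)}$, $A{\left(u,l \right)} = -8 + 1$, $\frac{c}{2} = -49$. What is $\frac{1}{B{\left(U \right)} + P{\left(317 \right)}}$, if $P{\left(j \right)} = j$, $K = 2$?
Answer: $\frac{81}{25432} \approx 0.003185$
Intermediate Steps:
$c = -98$ ($c = 2 \left(-49\right) = -98$)
$A{\left(u,l \right)} = -7$
$U = -7$
$B{\left(V \right)} = - \frac{V \left(-98 + V\right)}{243}$ ($B{\left(V \right)} = \frac{V \left(V - 98\right)}{-243} = V \left(-98 + V\right) \left(- \frac{1}{243}\right) = - \frac{V \left(-98 + V\right)}{243}$)
$\frac{1}{B{\left(U \right)} + P{\left(317 \right)}} = \frac{1}{\frac{1}{243} \left(-7\right) \left(98 - -7\right) + 317} = \frac{1}{\frac{1}{243} \left(-7\right) \left(98 + 7\right) + 317} = \frac{1}{\frac{1}{243} \left(-7\right) 105 + 317} = \frac{1}{- \frac{245}{81} + 317} = \frac{1}{\frac{25432}{81}} = \frac{81}{25432}$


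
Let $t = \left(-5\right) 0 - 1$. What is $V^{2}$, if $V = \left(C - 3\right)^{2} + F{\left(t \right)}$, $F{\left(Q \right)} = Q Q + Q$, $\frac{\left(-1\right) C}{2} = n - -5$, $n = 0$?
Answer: $28561$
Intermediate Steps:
$C = -10$ ($C = - 2 \left(0 - -5\right) = - 2 \left(0 + 5\right) = \left(-2\right) 5 = -10$)
$t = -1$ ($t = 0 - 1 = -1$)
$F{\left(Q \right)} = Q + Q^{2}$ ($F{\left(Q \right)} = Q^{2} + Q = Q + Q^{2}$)
$V = 169$ ($V = \left(-10 - 3\right)^{2} - \left(1 - 1\right) = \left(-13\right)^{2} - 0 = 169 + 0 = 169$)
$V^{2} = 169^{2} = 28561$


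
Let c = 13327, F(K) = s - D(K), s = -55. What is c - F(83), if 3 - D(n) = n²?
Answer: 6496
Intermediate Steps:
D(n) = 3 - n²
F(K) = -58 + K² (F(K) = -55 - (3 - K²) = -55 + (-3 + K²) = -58 + K²)
c - F(83) = 13327 - (-58 + 83²) = 13327 - (-58 + 6889) = 13327 - 1*6831 = 13327 - 6831 = 6496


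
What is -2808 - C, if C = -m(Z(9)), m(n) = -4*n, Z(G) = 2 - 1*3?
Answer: -2804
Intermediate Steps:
Z(G) = -1 (Z(G) = 2 - 3 = -1)
C = -4 (C = -(-4)*(-1) = -1*4 = -4)
-2808 - C = -2808 - 1*(-4) = -2808 + 4 = -2804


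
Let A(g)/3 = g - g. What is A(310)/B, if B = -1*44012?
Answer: 0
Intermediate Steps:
A(g) = 0 (A(g) = 3*(g - g) = 3*0 = 0)
B = -44012
A(310)/B = 0/(-44012) = 0*(-1/44012) = 0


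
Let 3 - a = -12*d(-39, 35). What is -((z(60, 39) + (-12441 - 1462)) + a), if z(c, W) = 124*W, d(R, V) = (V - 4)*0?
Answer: 9064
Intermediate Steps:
d(R, V) = 0 (d(R, V) = (-4 + V)*0 = 0)
a = 3 (a = 3 - (-12)*0 = 3 - 1*0 = 3 + 0 = 3)
-((z(60, 39) + (-12441 - 1462)) + a) = -((124*39 + (-12441 - 1462)) + 3) = -((4836 - 13903) + 3) = -(-9067 + 3) = -1*(-9064) = 9064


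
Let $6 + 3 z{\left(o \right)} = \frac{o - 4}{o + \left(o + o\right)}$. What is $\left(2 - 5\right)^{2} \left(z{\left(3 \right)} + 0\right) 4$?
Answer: $- \frac{220}{3} \approx -73.333$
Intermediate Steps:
$z{\left(o \right)} = -2 + \frac{-4 + o}{9 o}$ ($z{\left(o \right)} = -2 + \frac{\left(o - 4\right) \frac{1}{o + \left(o + o\right)}}{3} = -2 + \frac{\left(-4 + o\right) \frac{1}{o + 2 o}}{3} = -2 + \frac{\left(-4 + o\right) \frac{1}{3 o}}{3} = -2 + \frac{\frac{1}{3} \frac{1}{o} \left(-4 + o\right)}{3} = -2 + \frac{-4 + o}{9 o}$)
$\left(2 - 5\right)^{2} \left(z{\left(3 \right)} + 0\right) 4 = \left(2 - 5\right)^{2} \left(\frac{-4 - 51}{9 \cdot 3} + 0\right) 4 = \left(-3\right)^{2} \left(\frac{1}{9} \cdot \frac{1}{3} \left(-4 - 51\right) + 0\right) 4 = 9 \left(\frac{1}{9} \cdot \frac{1}{3} \left(-55\right) + 0\right) 4 = 9 \left(- \frac{55}{27} + 0\right) 4 = 9 \left(\left(- \frac{55}{27}\right) 4\right) = 9 \left(- \frac{220}{27}\right) = - \frac{220}{3}$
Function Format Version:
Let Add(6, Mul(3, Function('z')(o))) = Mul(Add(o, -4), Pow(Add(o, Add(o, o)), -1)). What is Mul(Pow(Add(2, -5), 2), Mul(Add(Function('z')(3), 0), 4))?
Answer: Rational(-220, 3) ≈ -73.333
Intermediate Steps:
Function('z')(o) = Add(-2, Mul(Rational(1, 9), Pow(o, -1), Add(-4, o))) (Function('z')(o) = Add(-2, Mul(Rational(1, 3), Mul(Add(o, -4), Pow(Add(o, Add(o, o)), -1)))) = Add(-2, Mul(Rational(1, 3), Mul(Add(-4, o), Pow(Add(o, Mul(2, o)), -1)))) = Add(-2, Mul(Rational(1, 3), Mul(Add(-4, o), Pow(Mul(3, o), -1)))) = Add(-2, Mul(Rational(1, 3), Mul(Add(-4, o), Mul(Rational(1, 3), Pow(o, -1))))) = Add(-2, Mul(Rational(1, 3), Mul(Rational(1, 3), Pow(o, -1), Add(-4, o)))) = Add(-2, Mul(Rational(1, 9), Pow(o, -1), Add(-4, o))))
Mul(Pow(Add(2, -5), 2), Mul(Add(Function('z')(3), 0), 4)) = Mul(Pow(Add(2, -5), 2), Mul(Add(Mul(Rational(1, 9), Pow(3, -1), Add(-4, Mul(-17, 3))), 0), 4)) = Mul(Pow(-3, 2), Mul(Add(Mul(Rational(1, 9), Rational(1, 3), Add(-4, -51)), 0), 4)) = Mul(9, Mul(Add(Mul(Rational(1, 9), Rational(1, 3), -55), 0), 4)) = Mul(9, Mul(Add(Rational(-55, 27), 0), 4)) = Mul(9, Mul(Rational(-55, 27), 4)) = Mul(9, Rational(-220, 27)) = Rational(-220, 3)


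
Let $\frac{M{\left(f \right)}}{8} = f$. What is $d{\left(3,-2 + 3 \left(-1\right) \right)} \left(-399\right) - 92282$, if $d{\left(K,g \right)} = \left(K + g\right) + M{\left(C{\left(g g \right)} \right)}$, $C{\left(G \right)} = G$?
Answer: $-171284$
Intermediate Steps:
$M{\left(f \right)} = 8 f$
$d{\left(K,g \right)} = K + g + 8 g^{2}$ ($d{\left(K,g \right)} = \left(K + g\right) + 8 g g = \left(K + g\right) + 8 g^{2} = K + g + 8 g^{2}$)
$d{\left(3,-2 + 3 \left(-1\right) \right)} \left(-399\right) - 92282 = \left(3 + \left(-2 + 3 \left(-1\right)\right) + 8 \left(-2 + 3 \left(-1\right)\right)^{2}\right) \left(-399\right) - 92282 = \left(3 - 5 + 8 \left(-2 - 3\right)^{2}\right) \left(-399\right) - 92282 = \left(3 - 5 + 8 \left(-5\right)^{2}\right) \left(-399\right) - 92282 = \left(3 - 5 + 8 \cdot 25\right) \left(-399\right) - 92282 = \left(3 - 5 + 200\right) \left(-399\right) - 92282 = 198 \left(-399\right) - 92282 = -79002 - 92282 = -171284$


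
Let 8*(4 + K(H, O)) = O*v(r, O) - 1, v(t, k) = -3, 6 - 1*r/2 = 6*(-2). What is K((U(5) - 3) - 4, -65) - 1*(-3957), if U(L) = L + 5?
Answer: 15909/4 ≈ 3977.3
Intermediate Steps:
U(L) = 5 + L
r = 36 (r = 12 - 12*(-2) = 12 - 2*(-12) = 12 + 24 = 36)
K(H, O) = -33/8 - 3*O/8 (K(H, O) = -4 + (O*(-3) - 1)/8 = -4 + (-3*O - 1)/8 = -4 + (-1 - 3*O)/8 = -4 + (-⅛ - 3*O/8) = -33/8 - 3*O/8)
K((U(5) - 3) - 4, -65) - 1*(-3957) = (-33/8 - 3/8*(-65)) - 1*(-3957) = (-33/8 + 195/8) + 3957 = 81/4 + 3957 = 15909/4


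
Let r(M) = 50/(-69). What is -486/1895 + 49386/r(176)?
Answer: -645749073/9475 ≈ -68153.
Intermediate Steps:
r(M) = -50/69 (r(M) = 50*(-1/69) = -50/69)
-486/1895 + 49386/r(176) = -486/1895 + 49386/(-50/69) = -486*1/1895 + 49386*(-69/50) = -486/1895 - 1703817/25 = -645749073/9475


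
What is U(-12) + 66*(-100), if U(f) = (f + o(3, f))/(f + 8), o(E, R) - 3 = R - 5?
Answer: -13187/2 ≈ -6593.5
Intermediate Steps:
o(E, R) = -2 + R (o(E, R) = 3 + (R - 5) = 3 + (-5 + R) = -2 + R)
U(f) = (-2 + 2*f)/(8 + f) (U(f) = (f + (-2 + f))/(f + 8) = (-2 + 2*f)/(8 + f))
U(-12) + 66*(-100) = 2*(-1 - 12)/(8 - 12) + 66*(-100) = 2*(-13)/(-4) - 6600 = 2*(-¼)*(-13) - 6600 = 13/2 - 6600 = -13187/2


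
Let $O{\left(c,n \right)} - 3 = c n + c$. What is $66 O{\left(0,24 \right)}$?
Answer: $198$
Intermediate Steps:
$O{\left(c,n \right)} = 3 + c + c n$ ($O{\left(c,n \right)} = 3 + \left(c n + c\right) = 3 + \left(c + c n\right) = 3 + c + c n$)
$66 O{\left(0,24 \right)} = 66 \left(3 + 0 + 0 \cdot 24\right) = 66 \left(3 + 0 + 0\right) = 66 \cdot 3 = 198$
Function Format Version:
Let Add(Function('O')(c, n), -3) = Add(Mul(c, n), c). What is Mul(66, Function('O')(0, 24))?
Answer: 198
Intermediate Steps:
Function('O')(c, n) = Add(3, c, Mul(c, n)) (Function('O')(c, n) = Add(3, Add(Mul(c, n), c)) = Add(3, Add(c, Mul(c, n))) = Add(3, c, Mul(c, n)))
Mul(66, Function('O')(0, 24)) = Mul(66, Add(3, 0, Mul(0, 24))) = Mul(66, Add(3, 0, 0)) = Mul(66, 3) = 198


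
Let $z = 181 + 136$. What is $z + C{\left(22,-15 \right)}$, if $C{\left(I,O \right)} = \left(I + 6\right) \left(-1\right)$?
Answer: $289$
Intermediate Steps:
$C{\left(I,O \right)} = -6 - I$ ($C{\left(I,O \right)} = \left(6 + I\right) \left(-1\right) = -6 - I$)
$z = 317$
$z + C{\left(22,-15 \right)} = 317 - 28 = 289$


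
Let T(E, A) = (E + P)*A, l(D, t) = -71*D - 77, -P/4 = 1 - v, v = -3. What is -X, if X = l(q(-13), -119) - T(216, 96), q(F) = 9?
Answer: 19916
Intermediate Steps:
P = -16 (P = -4*(1 - 1*(-3)) = -4*(1 + 3) = -4*4 = -16)
l(D, t) = -77 - 71*D
T(E, A) = A*(-16 + E) (T(E, A) = (E - 16)*A = (-16 + E)*A = A*(-16 + E))
X = -19916 (X = (-77 - 71*9) - 96*(-16 + 216) = (-77 - 639) - 96*200 = -716 - 1*19200 = -716 - 19200 = -19916)
-X = -1*(-19916) = 19916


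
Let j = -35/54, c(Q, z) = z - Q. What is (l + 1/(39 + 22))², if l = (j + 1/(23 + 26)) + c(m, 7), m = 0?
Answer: 1063305381889/26051896836 ≈ 40.815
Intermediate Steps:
j = -35/54 (j = -35*1/54 = -35/54 ≈ -0.64815)
l = 16861/2646 (l = (-35/54 + 1/(23 + 26)) + (7 - 1*0) = (-35/54 + 1/49) + (7 + 0) = (-35/54 + 1/49) + 7 = -1661/2646 + 7 = 16861/2646 ≈ 6.3723)
(l + 1/(39 + 22))² = (16861/2646 + 1/(39 + 22))² = (16861/2646 + 1/61)² = (1031167/161406)² = 1063305381889/26051896836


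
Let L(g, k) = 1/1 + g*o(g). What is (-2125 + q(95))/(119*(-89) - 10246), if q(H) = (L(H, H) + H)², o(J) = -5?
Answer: -141516/20837 ≈ -6.7916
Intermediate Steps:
L(g, k) = 1 - 5*g (L(g, k) = 1/1 + g*(-5) = 1 - 5*g)
q(H) = (1 - 4*H)² (q(H) = ((1 - 5*H) + H)² = (1 - 4*H)²)
(-2125 + q(95))/(119*(-89) - 10246) = (-2125 + (1 - 4*95)²)/(119*(-89) - 10246) = (-2125 + (1 - 380)²)/(-10591 - 10246) = (-2125 + (-379)²)/(-20837) = (-2125 + 143641)*(-1/20837) = 141516*(-1/20837) = -141516/20837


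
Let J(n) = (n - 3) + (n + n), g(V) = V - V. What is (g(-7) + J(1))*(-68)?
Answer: 0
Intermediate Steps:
g(V) = 0
J(n) = -3 + 3*n (J(n) = (-3 + n) + 2*n = -3 + 3*n)
(g(-7) + J(1))*(-68) = (0 + (-3 + 3*1))*(-68) = (0 + (-3 + 3))*(-68) = (0 + 0)*(-68) = 0*(-68) = 0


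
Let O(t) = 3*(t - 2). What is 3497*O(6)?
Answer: 41964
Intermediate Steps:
O(t) = -6 + 3*t (O(t) = 3*(-2 + t) = -6 + 3*t)
3497*O(6) = 3497*(-6 + 3*6) = 3497*(-6 + 18) = 3497*12 = 41964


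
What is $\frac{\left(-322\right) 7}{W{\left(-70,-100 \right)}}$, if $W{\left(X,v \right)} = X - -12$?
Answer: $\frac{1127}{29} \approx 38.862$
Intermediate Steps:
$W{\left(X,v \right)} = 12 + X$ ($W{\left(X,v \right)} = X + 12 = 12 + X$)
$\frac{\left(-322\right) 7}{W{\left(-70,-100 \right)}} = \frac{\left(-322\right) 7}{12 - 70} = - \frac{2254}{-58} = \left(-2254\right) \left(- \frac{1}{58}\right) = \frac{1127}{29}$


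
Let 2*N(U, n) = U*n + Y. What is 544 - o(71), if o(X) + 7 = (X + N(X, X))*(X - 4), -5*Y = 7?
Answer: -865163/5 ≈ -1.7303e+5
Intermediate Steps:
Y = -7/5 (Y = -1/5*7 = -7/5 ≈ -1.4000)
N(U, n) = -7/10 + U*n/2 (N(U, n) = (U*n - 7/5)/2 = (-7/5 + U*n)/2 = -7/10 + U*n/2)
o(X) = -7 + (-4 + X)*(-7/10 + X + X**2/2) (o(X) = -7 + (X + (-7/10 + X*X/2))*(X - 4) = -7 + (X + (-7/10 + X**2/2))*(-4 + X) = -7 + (-7/10 + X + X**2/2)*(-4 + X) = -7 + (-4 + X)*(-7/10 + X + X**2/2))
544 - o(71) = 544 - (-21/5 + (1/2)*71**3 - 1*71**2 - 47/10*71) = 544 - (-21/5 + (1/2)*357911 - 1*5041 - 3337/10) = 544 - (-21/5 + 357911/2 - 5041 - 3337/10) = 544 - 1*867883/5 = 544 - 867883/5 = -865163/5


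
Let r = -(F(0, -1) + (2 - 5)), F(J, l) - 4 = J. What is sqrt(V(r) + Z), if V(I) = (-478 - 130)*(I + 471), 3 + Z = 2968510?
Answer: 3*sqrt(298083) ≈ 1637.9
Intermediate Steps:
F(J, l) = 4 + J
Z = 2968507 (Z = -3 + 2968510 = 2968507)
r = -1 (r = -((4 + 0) + (2 - 5)) = -(4 - 3) = -1*1 = -1)
V(I) = -286368 - 608*I (V(I) = -608*(471 + I) = -286368 - 608*I)
sqrt(V(r) + Z) = sqrt((-286368 - 608*(-1)) + 2968507) = sqrt((-286368 + 608) + 2968507) = sqrt(-285760 + 2968507) = sqrt(2682747) = 3*sqrt(298083)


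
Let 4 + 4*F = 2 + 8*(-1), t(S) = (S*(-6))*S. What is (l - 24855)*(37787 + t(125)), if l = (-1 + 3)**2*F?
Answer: 1391519995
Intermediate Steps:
t(S) = -6*S**2 (t(S) = (-6*S)*S = -6*S**2)
F = -5/2 (F = -1 + (2 + 8*(-1))/4 = -1 + (2 - 8)/4 = -1 + (1/4)*(-6) = -1 - 3/2 = -5/2 ≈ -2.5000)
l = -10 (l = (-1 + 3)**2*(-5/2) = 2**2*(-5/2) = 4*(-5/2) = -10)
(l - 24855)*(37787 + t(125)) = (-10 - 24855)*(37787 - 6*125**2) = -24865*(37787 - 6*15625) = -24865*(37787 - 93750) = -24865*(-55963) = 1391519995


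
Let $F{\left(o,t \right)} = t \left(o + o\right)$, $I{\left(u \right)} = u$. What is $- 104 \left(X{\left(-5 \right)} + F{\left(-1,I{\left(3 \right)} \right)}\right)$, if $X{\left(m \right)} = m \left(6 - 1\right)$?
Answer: $3224$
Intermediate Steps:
$F{\left(o,t \right)} = 2 o t$ ($F{\left(o,t \right)} = t 2 o = 2 o t$)
$X{\left(m \right)} = 5 m$ ($X{\left(m \right)} = m 5 = 5 m$)
$- 104 \left(X{\left(-5 \right)} + F{\left(-1,I{\left(3 \right)} \right)}\right) = - 104 \left(5 \left(-5\right) + 2 \left(-1\right) 3\right) = - 104 \left(-25 - 6\right) = \left(-104\right) \left(-31\right) = 3224$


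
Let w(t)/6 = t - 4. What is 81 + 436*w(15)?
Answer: 28857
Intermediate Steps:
w(t) = -24 + 6*t (w(t) = 6*(t - 4) = 6*(-4 + t) = -24 + 6*t)
81 + 436*w(15) = 81 + 436*(-24 + 6*15) = 81 + 436*(-24 + 90) = 81 + 436*66 = 81 + 28776 = 28857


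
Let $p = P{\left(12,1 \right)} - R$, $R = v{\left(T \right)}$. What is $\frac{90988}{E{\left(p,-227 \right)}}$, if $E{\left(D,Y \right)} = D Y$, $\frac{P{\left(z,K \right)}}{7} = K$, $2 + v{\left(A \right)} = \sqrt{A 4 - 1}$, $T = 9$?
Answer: $- \frac{17802}{227} - \frac{1978 \sqrt{35}}{227} \approx -129.97$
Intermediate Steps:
$v{\left(A \right)} = -2 + \sqrt{-1 + 4 A}$ ($v{\left(A \right)} = -2 + \sqrt{A 4 - 1} = -2 + \sqrt{4 A - 1} = -2 + \sqrt{-1 + 4 A}$)
$P{\left(z,K \right)} = 7 K$
$R = -2 + \sqrt{35}$ ($R = -2 + \sqrt{-1 + 4 \cdot 9} = -2 + \sqrt{-1 + 36} = -2 + \sqrt{35} \approx 3.9161$)
$p = 9 - \sqrt{35}$ ($p = 7 \cdot 1 - \left(-2 + \sqrt{35}\right) = 7 + \left(2 - \sqrt{35}\right) = 9 - \sqrt{35} \approx 3.0839$)
$\frac{90988}{E{\left(p,-227 \right)}} = \frac{90988}{\left(9 - \sqrt{35}\right) \left(-227\right)} = \frac{90988}{-2043 + 227 \sqrt{35}}$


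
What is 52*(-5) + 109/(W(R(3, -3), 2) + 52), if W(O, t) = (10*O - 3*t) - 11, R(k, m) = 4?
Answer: -19391/75 ≈ -258.55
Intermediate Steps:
W(O, t) = -11 - 3*t + 10*O (W(O, t) = (-3*t + 10*O) - 11 = -11 - 3*t + 10*O)
52*(-5) + 109/(W(R(3, -3), 2) + 52) = 52*(-5) + 109/((-11 - 3*2 + 10*4) + 52) = -260 + 109/((-11 - 6 + 40) + 52) = -260 + 109/(23 + 52) = -260 + 109/75 = -19391/75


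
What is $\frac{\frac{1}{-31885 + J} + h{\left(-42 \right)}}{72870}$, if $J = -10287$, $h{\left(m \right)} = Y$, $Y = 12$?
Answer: $\frac{506063}{3073073640} \approx 0.00016468$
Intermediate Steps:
$h{\left(m \right)} = 12$
$\frac{\frac{1}{-31885 + J} + h{\left(-42 \right)}}{72870} = \frac{\frac{1}{-31885 - 10287} + 12}{72870} = \left(\frac{1}{-42172} + 12\right) \frac{1}{72870} = \left(- \frac{1}{42172} + 12\right) \frac{1}{72870} = \frac{506063}{42172} \cdot \frac{1}{72870} = \frac{506063}{3073073640}$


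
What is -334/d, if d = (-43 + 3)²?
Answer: -167/800 ≈ -0.20875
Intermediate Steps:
d = 1600 (d = (-40)² = 1600)
-334/d = -334/1600 = -334*1/1600 = -167/800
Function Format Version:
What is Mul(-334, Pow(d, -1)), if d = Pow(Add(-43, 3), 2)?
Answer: Rational(-167, 800) ≈ -0.20875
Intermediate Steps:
d = 1600 (d = Pow(-40, 2) = 1600)
Mul(-334, Pow(d, -1)) = Mul(-334, Pow(1600, -1)) = Mul(-334, Rational(1, 1600)) = Rational(-167, 800)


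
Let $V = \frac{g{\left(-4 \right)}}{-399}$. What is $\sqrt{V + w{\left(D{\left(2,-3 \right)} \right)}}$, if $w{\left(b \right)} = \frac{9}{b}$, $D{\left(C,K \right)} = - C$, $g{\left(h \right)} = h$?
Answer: $\frac{i \sqrt{2859234}}{798} \approx 2.119 i$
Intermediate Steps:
$V = \frac{4}{399}$ ($V = - \frac{4}{-399} = \left(-4\right) \left(- \frac{1}{399}\right) = \frac{4}{399} \approx 0.010025$)
$\sqrt{V + w{\left(D{\left(2,-3 \right)} \right)}} = \sqrt{\frac{4}{399} + \frac{9}{\left(-1\right) 2}} = \sqrt{\frac{4}{399} + \frac{9}{-2}} = \sqrt{\frac{4}{399} + 9 \left(- \frac{1}{2}\right)} = \sqrt{\frac{4}{399} - \frac{9}{2}} = \sqrt{- \frac{3583}{798}} = \frac{i \sqrt{2859234}}{798}$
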